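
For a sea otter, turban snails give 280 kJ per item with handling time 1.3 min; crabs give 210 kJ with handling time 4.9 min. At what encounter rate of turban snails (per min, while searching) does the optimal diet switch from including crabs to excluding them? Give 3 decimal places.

0.191 per min

At the threshold, the rate on turban snails alone equals the profitability of crabs: λ·280/(1 + λ·1.3) = 210/4.9 = 42.86.
Rearranging, λ(280 − 42.86×1.3) = 42.86, so λ = 42.86/224.3 = 0.1911 per min.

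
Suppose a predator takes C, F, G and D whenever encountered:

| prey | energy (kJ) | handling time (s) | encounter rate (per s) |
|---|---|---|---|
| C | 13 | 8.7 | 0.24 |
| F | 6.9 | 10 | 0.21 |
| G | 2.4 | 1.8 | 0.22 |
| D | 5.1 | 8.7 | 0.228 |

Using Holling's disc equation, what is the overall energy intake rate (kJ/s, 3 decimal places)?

R = (0.24×13 + 0.21×6.9 + 0.22×2.4 + 0.228×5.1) / (1 + 0.24×8.7 + 0.21×10 + 0.22×1.8 + 0.228×8.7) = 6.26/7.568 = 0.8272 kJ/s.

0.827 kJ/s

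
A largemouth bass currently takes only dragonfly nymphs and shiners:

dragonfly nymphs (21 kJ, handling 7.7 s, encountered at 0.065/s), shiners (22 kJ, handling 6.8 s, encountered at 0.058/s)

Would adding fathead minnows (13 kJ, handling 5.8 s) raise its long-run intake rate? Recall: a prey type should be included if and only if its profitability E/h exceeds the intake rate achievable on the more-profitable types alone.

Yes

Current rate: (0.065×21 + 0.058×22)/(1 + 0.065×7.7 + 0.058×6.8) = 1.394 kJ/s.
fathead minnows: E/h = 13/5.8 = 2.241 kJ/s.
2.241 > 1.394, so adding fathead minnows raises the average — include it.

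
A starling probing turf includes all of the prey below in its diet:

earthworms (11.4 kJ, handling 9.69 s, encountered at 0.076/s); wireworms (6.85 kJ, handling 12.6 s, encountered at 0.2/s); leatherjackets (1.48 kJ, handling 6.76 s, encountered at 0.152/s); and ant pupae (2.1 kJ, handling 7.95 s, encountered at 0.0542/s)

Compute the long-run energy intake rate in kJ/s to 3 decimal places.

0.451 kJ/s

Energy encountered per unit search time: 0.076×11.4 + 0.2×6.85 + 0.152×1.48 + 0.0542×2.1 = 2.575 kJ/s.
Handling time per unit search time: 0.076×9.69 + 0.2×12.6 + 0.152×6.76 + 0.0542×7.95 = 4.715.
Rate = 2.575/(1 + 4.715) = 0.4506 kJ/s.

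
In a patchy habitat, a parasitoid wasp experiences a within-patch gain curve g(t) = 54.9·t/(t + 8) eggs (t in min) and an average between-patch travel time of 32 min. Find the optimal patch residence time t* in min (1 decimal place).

By the marginal value theorem, leave when the instantaneous gain rate g'(t) equals the habitat-wide average g(t)/(T + t).
g'(t) = 54.9·8/(t + 8)². Setting 54.9·8/(t+8)² = 54.9t/[(t+8)(32+t)] gives 8(32+t) = t(t+8), so t² = 8×32 = 256.
t* = √256 = 16 min.

16.0 min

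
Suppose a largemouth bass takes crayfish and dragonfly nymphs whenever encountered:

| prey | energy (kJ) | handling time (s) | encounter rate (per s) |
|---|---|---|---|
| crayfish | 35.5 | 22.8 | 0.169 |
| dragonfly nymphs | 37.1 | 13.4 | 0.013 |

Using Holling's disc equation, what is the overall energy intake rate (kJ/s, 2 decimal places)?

1.29 kJ/s

R = (0.169×35.5 + 0.013×37.1) / (1 + 0.169×22.8 + 0.013×13.4) = 6.482/5.027 = 1.289 kJ/s.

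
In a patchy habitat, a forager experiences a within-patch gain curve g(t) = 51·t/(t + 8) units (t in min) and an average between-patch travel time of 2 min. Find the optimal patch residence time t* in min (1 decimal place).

Optimal t* satisfies g'(t*) = g(t*)/(T + t*).
g'(t) = 51·8/(t + 8)². Setting 51·8/(t+8)² = 51t/[(t+8)(2+t)] gives 8(2+t) = t(t+8), so t² = 8×2 = 16.
t* = √16 = 4 min.

4.0 min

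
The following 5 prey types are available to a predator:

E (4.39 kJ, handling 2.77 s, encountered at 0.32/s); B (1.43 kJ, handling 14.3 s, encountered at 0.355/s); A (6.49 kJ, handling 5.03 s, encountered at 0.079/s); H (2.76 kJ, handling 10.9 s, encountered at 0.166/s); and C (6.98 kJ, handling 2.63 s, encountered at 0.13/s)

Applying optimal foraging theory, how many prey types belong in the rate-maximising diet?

3

Profitabilities (E/h, kJ/s): C 2.65, E 1.58, A 1.29, H 0.253, B 0.1. Add prey in this order while the next type's profitability exceeds the intake rate on those already taken.
Rate on top 1: 0.6762. E: 1.58 > 0.6762 → include.
Rate on top 2: 1.038. A: 1.29 > 1.038 → include.
Rate on top 3: 1.076. H: 0.253 < 1.076 → exclude; stop.
Optimal diet: C, E, A — 3 of 5 types.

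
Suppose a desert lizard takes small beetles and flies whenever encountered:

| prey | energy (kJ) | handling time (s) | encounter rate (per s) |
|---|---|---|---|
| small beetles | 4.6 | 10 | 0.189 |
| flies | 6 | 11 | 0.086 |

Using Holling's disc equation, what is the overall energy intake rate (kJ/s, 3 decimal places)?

Energy encountered per unit search time: 0.189×4.6 + 0.086×6 = 1.385 kJ/s.
Handling time per unit search time: 0.189×10 + 0.086×11 = 2.836.
Rate = 1.385/(1 + 2.836) = 0.3612 kJ/s.

0.361 kJ/s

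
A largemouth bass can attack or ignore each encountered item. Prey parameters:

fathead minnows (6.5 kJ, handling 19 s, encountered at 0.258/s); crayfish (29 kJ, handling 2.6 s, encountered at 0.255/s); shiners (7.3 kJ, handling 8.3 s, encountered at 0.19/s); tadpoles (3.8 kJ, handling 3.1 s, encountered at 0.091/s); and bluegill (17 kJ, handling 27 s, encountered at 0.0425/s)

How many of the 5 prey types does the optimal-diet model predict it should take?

E/h in descending order: crayfish 11.2, tadpoles 1.23, shiners 0.88, bluegill 0.63, fathead minnows 0.342 kJ/s. The optimal diet is the largest prefix of this list for which every included type satisfies E_i/h_i > R on the types above it.
Rate on top 1: 4.447. tadpoles: 1.23 < 4.447 → exclude; stop.
Optimal diet: crayfish — 1 of 5 types.

1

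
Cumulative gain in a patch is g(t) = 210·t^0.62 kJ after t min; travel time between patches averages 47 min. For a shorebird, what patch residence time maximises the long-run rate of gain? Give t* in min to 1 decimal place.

76.7 min

Optimal t* satisfies g'(t*) = g(t*)/(T + t*).
g'(t) = 0.62·210·t^-0.38. Setting 0.62·210·t^-0.38 = 210·t^0.62/(47+t) gives 0.62(47+t) = t, so 0.38·t = 0.62×47.
t* = 0.62×47/0.38 = 76.68 min.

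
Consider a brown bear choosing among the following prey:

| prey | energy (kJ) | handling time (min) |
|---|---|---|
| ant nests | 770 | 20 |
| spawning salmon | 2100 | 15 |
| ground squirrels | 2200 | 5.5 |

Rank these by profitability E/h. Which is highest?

ground squirrels

Profitability E/h (kJ/min): ant nests = 770/20 = 38.5, spawning salmon = 2100/15 = 140, ground squirrels = 2200/5.5 = 400.
Ranked: ground squirrels > spawning salmon > ant nests.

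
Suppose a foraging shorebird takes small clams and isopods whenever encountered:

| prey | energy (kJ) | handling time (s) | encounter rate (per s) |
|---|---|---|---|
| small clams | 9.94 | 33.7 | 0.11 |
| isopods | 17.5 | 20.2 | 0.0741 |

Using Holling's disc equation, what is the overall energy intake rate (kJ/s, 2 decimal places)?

Energy encountered per unit search time: 0.11×9.94 + 0.0741×17.5 = 2.39 kJ/s.
Handling time per unit search time: 0.11×33.7 + 0.0741×20.2 = 5.204.
Rate = 2.39/(1 + 5.204) = 0.3853 kJ/s.

0.39 kJ/s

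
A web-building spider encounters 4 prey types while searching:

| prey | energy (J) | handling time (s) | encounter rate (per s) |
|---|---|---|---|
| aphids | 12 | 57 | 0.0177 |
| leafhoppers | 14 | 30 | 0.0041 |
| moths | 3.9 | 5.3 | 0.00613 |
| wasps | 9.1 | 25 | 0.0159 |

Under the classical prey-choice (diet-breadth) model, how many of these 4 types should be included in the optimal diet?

4

Rank by E/h (J/s): moths 0.736, leafhoppers 0.467, wasps 0.364, aphids 0.211. Include each in turn until the next type's E/h falls below the running intake rate.
Rate on top 1: 0.02315. leafhoppers: 0.467 > 0.02315 → include.
Rate on top 2: 0.07037. wasps: 0.364 > 0.07037 → include.
Rate on top 3: 0.1455. aphids: 0.211 > 0.1455 → include.
Optimal diet: moths, leafhoppers, wasps, aphids — 4 of 4 types.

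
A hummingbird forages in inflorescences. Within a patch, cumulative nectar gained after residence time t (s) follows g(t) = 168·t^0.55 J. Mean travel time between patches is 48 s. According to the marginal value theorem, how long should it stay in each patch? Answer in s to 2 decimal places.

Optimal t* satisfies g'(t*) = g(t*)/(T + t*).
g'(t) = 0.55·168·t^-0.45. Setting 0.55·168·t^-0.45 = 168·t^0.55/(48+t) gives 0.55(48+t) = t, so 0.45·t = 0.55×48.
t* = 0.55×48/0.45 = 58.67 s.

58.67 s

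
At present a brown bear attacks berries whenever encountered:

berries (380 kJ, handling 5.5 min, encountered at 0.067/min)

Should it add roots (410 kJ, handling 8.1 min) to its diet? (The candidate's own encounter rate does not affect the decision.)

On berries alone, R = ΣλE/(1+Σλh) = 25.46/1.369 = 18.6 kJ/min.
Profitability of roots: 410/8.1 = 50.62 kJ/min.
50.62 > 18.6, so adding roots raises the average — include it.

Yes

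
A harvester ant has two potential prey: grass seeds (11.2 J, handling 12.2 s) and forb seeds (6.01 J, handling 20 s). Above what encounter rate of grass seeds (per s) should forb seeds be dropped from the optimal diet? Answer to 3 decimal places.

0.040 per s

At the threshold, the rate on grass seeds alone equals the profitability of forb seeds: λ·11.2/(1 + λ·12.2) = 6.01/20 = 0.3005.
Rearranging, λ(11.2 − 0.3005×12.2) = 0.3005, so λ = 0.3005/7.534 = 0.03989 per s.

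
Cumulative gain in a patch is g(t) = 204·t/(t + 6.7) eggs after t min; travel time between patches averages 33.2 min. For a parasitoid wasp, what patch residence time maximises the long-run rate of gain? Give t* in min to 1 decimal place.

Maximise g(t)/(T+t): set derivative to zero → g'(t)(T+t) = g(t).
g'(t) = 204·6.7/(t + 6.7)². Setting 204·6.7/(t+6.7)² = 204t/[(t+6.7)(33.2+t)] gives 6.7(33.2+t) = t(t+6.7), so t² = 6.7×33.2 = 222.4.
t* = √222.4 = 14.91 min.

14.9 min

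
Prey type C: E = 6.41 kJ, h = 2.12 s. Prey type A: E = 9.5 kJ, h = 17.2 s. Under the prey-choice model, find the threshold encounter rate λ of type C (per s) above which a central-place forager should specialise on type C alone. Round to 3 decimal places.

Drop type A once their profitability E₂/h₂ falls below the rate achievable on type C alone: E₂/h₂ = λE₁/(1 + λh₁).
Solve for λ: λE₁h₂ = E₂(1 + λh₁) → λ(E₁h₂ − E₂h₁) = E₂ → λ = E₂/(E₁h₂ − E₂h₁).
λ = 9.5/(6.41×17.2 − 9.5×2.12) = 9.5/90.11 = 0.1054 per s.

0.105 per s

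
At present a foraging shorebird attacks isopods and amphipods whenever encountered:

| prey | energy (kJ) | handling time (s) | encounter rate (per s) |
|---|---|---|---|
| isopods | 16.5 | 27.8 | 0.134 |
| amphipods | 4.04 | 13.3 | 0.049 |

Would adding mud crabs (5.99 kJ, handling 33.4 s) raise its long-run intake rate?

No

Intake rate on the current diet: R = (0.134×16.5 + 0.049×4.04) / (1 + 0.134×27.8 + 0.049×13.3) = 2.409/5.377 = 0.448 kJ/s.
mud crabs: E/h = 5.99/33.4 = 0.1793 kJ/s.
0.1793 < 0.448, so adding mud crabs would lower the average — exclude it.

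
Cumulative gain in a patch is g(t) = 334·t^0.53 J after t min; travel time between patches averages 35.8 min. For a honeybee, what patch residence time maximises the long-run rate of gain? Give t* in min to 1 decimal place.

40.4 min

By the marginal value theorem, leave when the instantaneous gain rate g'(t) equals the habitat-wide average g(t)/(T + t).
g'(t) = 0.53·334·t^-0.47. Setting 0.53·334·t^-0.47 = 334·t^0.53/(35.8+t) gives 0.53(35.8+t) = t, so 0.47·t = 0.53×35.8.
t* = 0.53×35.8/0.47 = 40.37 min.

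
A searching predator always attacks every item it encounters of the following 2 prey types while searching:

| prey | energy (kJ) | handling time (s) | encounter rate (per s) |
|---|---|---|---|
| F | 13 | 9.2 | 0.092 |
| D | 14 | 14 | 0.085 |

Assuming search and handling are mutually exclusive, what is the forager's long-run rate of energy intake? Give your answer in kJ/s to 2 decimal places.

R = Σλ_iE_i / (1 + Σλ_ih_i)
Numerator: 0.092×13 + 0.085×14 = 2.386
Denominator: 1 + 0.092×9.2 + 0.085×14 = 3.036
R = 2.386/3.036 = 0.7858 kJ/s

0.79 kJ/s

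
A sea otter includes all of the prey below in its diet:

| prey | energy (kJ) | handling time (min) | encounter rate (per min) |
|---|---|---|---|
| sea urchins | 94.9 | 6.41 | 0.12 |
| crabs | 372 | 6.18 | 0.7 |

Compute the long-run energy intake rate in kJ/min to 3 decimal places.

44.590 kJ/min

R = (0.12×94.9 + 0.7×372) / (1 + 0.12×6.41 + 0.7×6.18) = 271.8/6.095 = 44.59 kJ/min.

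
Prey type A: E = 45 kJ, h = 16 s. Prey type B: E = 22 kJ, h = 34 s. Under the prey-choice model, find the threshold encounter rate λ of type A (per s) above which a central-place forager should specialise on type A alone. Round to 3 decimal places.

0.019 per s

The zero-one rule: include type B iff E₂/h₂ > λE₁/(1+λh₁). Equality gives the switch point.
λE₁h₂ = E₂ + λE₂h₁ ⇒ λ = E₂/(E₁h₂ − E₂h₁) = 22/(1530 − 352) = 0.01868 per s.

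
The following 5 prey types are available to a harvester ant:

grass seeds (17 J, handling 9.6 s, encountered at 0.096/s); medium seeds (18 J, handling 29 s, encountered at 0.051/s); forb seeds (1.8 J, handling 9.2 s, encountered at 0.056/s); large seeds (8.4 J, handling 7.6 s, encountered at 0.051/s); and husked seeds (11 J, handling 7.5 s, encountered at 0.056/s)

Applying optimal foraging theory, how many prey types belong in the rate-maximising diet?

Rank by E/h (J/s): grass seeds 1.77, husked seeds 1.47, large seeds 1.11, medium seeds 0.621, forb seeds 0.196. Include each in turn until the next type's E/h falls below the running intake rate.
Rate on top 1: 0.8493. husked seeds: 1.47 > 0.8493 → include.
Rate on top 2: 0.96. large seeds: 1.11 > 0.96 → include.
Rate on top 3: 0.9807. medium seeds: 0.621 < 0.9807 → exclude; stop.
Optimal diet: grass seeds, husked seeds, large seeds — 3 of 5 types.

3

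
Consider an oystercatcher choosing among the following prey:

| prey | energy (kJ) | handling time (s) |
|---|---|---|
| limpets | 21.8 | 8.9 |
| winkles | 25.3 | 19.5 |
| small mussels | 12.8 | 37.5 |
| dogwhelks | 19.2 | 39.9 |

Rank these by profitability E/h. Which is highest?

Profitability E/h (kJ/s): limpets = 21.8/8.9 = 2.45, winkles = 25.3/19.5 = 1.3, small mussels = 12.8/37.5 = 0.341, dogwhelks = 19.2/39.9 = 0.481.
Ranked: limpets > winkles > dogwhelks > small mussels.

limpets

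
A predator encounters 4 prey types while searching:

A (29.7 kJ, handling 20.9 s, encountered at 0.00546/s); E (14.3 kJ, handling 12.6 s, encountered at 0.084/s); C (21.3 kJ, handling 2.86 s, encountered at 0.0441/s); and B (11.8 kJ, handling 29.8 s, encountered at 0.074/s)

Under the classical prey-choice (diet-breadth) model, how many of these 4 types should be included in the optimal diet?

E/h in descending order: C 7.45, A 1.42, E 1.13, B 0.396 kJ/s. The optimal diet is the largest prefix of this list for which every included type satisfies E_i/h_i > R on the types above it.
Rate on top 1: 0.8341. A: 1.42 > 0.8341 → include.
Rate on top 2: 0.8881. E: 1.13 > 0.8881 → include.
Rate on top 3: 1.002. B: 0.396 < 1.002 → exclude; stop.
Optimal diet: C, A, E — 3 of 4 types.

3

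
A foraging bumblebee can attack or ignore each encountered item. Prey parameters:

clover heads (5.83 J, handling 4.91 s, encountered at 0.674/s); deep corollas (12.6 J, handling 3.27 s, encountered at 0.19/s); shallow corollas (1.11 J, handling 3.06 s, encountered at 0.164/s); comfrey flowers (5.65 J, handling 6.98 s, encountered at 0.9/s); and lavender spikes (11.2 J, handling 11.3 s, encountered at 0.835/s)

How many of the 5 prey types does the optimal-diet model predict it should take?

E/h in descending order: deep corollas 3.85, clover heads 1.19, lavender spikes 0.991, comfrey flowers 0.809, shallow corollas 0.363 J/s. The optimal diet is the largest prefix of this list for which every included type satisfies E_i/h_i > R on the types above it.
Rate on top 1: 1.477. clover heads: 1.19 < 1.477 → exclude; stop.
Optimal diet: deep corollas — 1 of 5 types.

1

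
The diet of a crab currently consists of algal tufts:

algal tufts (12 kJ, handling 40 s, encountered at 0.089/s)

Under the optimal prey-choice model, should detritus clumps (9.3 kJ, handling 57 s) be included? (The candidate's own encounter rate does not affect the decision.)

Intake rate on the current diet: R = (0.089×12) / (1 + 0.089×40) = 1.068/4.56 = 0.2342 kJ/s.
detritus clumps: E/h = 9.3/57 = 0.1632 kJ/s.
0.1632 < 0.2342, so adding detritus clumps would lower the average — exclude it.

No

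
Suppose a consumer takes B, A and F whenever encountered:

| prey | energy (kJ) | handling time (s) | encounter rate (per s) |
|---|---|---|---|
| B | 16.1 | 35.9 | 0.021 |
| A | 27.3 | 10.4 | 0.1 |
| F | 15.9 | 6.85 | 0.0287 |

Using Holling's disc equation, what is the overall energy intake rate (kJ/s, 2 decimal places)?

1.18 kJ/s

R = (0.021×16.1 + 0.1×27.3 + 0.0287×15.9) / (1 + 0.021×35.9 + 0.1×10.4 + 0.0287×6.85) = 3.524/2.99 = 1.179 kJ/s.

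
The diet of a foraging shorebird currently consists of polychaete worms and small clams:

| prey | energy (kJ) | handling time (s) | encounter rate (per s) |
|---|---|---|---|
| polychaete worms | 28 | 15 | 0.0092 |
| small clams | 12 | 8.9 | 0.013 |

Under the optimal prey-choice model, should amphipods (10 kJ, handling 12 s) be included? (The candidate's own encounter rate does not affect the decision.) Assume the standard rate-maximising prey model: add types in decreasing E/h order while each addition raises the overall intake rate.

On polychaete worms and small clams alone, R = ΣλE/(1+Σλh) = 0.4136/1.254 = 0.3299 kJ/s.
Profitability of amphipods: 10/12 = 0.8333 kJ/s.
Since 0.8333 > R, including amphipods increases the long-run rate.

Yes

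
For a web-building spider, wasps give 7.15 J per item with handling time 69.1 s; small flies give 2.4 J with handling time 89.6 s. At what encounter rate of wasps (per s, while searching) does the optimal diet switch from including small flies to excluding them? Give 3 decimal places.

At the threshold, the rate on wasps alone equals the profitability of small flies: λ·7.15/(1 + λ·69.1) = 2.4/89.6 = 0.02679.
Rearranging, λ(7.15 − 0.02679×69.1) = 0.02679, so λ = 0.02679/5.299 = 0.005055 per s.

0.005 per s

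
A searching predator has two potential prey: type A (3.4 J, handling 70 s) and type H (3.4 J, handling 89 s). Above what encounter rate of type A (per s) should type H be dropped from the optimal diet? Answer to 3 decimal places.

0.053 per s

Drop type H once their profitability E₂/h₂ falls below the rate achievable on type A alone: E₂/h₂ = λE₁/(1 + λh₁).
Solve for λ: λE₁h₂ = E₂(1 + λh₁) → λ(E₁h₂ − E₂h₁) = E₂ → λ = E₂/(E₁h₂ − E₂h₁).
λ = 3.4/(3.4×89 − 3.4×70) = 3.4/64.6 = 0.05263 per s.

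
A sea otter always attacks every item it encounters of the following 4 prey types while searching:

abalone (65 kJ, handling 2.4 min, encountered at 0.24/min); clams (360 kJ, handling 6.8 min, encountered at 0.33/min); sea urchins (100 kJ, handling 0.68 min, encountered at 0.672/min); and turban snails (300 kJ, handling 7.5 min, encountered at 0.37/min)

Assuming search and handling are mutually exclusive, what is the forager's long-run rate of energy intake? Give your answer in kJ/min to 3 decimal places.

R = Σλ_iE_i / (1 + Σλ_ih_i)
Numerator: 0.24×65 + 0.33×360 + 0.672×100 + 0.37×300 = 312.6
Denominator: 1 + 0.24×2.4 + 0.33×6.8 + 0.672×0.68 + 0.37×7.5 = 7.052
R = 312.6/7.052 = 44.33 kJ/min

44.328 kJ/min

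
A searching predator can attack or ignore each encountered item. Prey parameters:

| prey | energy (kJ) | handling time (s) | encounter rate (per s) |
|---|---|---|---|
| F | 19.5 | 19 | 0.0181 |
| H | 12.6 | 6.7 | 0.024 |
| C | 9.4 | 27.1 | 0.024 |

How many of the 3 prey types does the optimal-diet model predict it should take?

2

Rank by E/h (kJ/s): H 1.88, F 1.03, C 0.347. Include each in turn until the next type's E/h falls below the running intake rate.
Rate on top 1: 0.2605. F: 1.03 > 0.2605 → include.
Rate on top 2: 0.4355. C: 0.347 < 0.4355 → exclude; stop.
Optimal diet: H, F — 2 of 3 types.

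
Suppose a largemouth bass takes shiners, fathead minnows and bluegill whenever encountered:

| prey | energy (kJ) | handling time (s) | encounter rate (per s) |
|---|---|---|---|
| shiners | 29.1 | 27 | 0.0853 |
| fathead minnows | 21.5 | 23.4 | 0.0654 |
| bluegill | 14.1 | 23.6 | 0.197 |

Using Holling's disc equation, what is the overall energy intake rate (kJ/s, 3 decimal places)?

R = (0.0853×29.1 + 0.0654×21.5 + 0.197×14.1) / (1 + 0.0853×27 + 0.0654×23.4 + 0.197×23.6) = 6.666/9.483 = 0.703 kJ/s.

0.703 kJ/s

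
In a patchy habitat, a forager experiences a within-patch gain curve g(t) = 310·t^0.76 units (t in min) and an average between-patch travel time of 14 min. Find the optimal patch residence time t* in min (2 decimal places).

44.33 min

Maximise g(t)/(T+t): set derivative to zero → g'(t)(T+t) = g(t).
g'(t) = 0.76·310·t^-0.24. Setting 0.76·310·t^-0.24 = 310·t^0.76/(14+t) gives 0.76(14+t) = t, so 0.24·t = 0.76×14.
t* = 0.76×14/0.24 = 44.33 min.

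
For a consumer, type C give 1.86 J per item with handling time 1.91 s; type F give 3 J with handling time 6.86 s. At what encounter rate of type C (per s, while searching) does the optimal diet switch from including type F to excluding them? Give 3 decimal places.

0.427 per s

Drop type F once their profitability E₂/h₂ falls below the rate achievable on type C alone: E₂/h₂ = λE₁/(1 + λh₁).
Solve for λ: λE₁h₂ = E₂(1 + λh₁) → λ(E₁h₂ − E₂h₁) = E₂ → λ = E₂/(E₁h₂ − E₂h₁).
λ = 3/(1.86×6.86 − 3×1.91) = 3/7.03 = 0.4268 per s.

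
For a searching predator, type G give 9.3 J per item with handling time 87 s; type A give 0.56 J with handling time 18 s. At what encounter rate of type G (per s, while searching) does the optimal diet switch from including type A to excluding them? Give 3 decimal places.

At the threshold, the rate on type G alone equals the profitability of type A: λ·9.3/(1 + λ·87) = 0.56/18 = 0.03111.
Rearranging, λ(9.3 − 0.03111×87) = 0.03111, so λ = 0.03111/6.593 = 0.004719 per s.

0.005 per s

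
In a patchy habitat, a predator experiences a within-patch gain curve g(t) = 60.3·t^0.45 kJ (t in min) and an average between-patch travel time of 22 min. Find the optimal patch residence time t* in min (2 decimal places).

Optimal t* satisfies g'(t*) = g(t*)/(T + t*).
g'(t) = 0.45·60.3·t^-0.55. Setting 0.45·60.3·t^-0.55 = 60.3·t^0.45/(22+t) gives 0.45(22+t) = t, so 0.55·t = 0.45×22.
t* = 0.45×22/0.55 = 18 min.

18.00 min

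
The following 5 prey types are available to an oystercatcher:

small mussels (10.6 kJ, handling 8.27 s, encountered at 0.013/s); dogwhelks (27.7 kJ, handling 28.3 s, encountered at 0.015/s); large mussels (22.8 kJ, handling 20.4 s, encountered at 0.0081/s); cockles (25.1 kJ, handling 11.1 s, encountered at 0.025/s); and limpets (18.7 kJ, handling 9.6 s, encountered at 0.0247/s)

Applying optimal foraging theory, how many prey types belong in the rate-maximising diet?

5

Profitabilities (E/h, kJ/s): cockles 2.26, limpets 1.95, small mussels 1.28, large mussels 1.12, dogwhelks 0.979. Add prey in this order while the next type's profitability exceeds the intake rate on those already taken.
Rate on top 1: 0.4912. limpets: 1.95 > 0.4912 → include.
Rate on top 2: 0.7192. small mussels: 1.28 > 0.7192 → include.
Rate on top 3: 0.7565. large mussels: 1.12 > 0.7565 → include.
Rate on top 4: 0.7899. dogwhelks: 0.979 > 0.7899 → include.
Optimal diet: cockles, limpets, small mussels, large mussels, dogwhelks — 5 of 5 types.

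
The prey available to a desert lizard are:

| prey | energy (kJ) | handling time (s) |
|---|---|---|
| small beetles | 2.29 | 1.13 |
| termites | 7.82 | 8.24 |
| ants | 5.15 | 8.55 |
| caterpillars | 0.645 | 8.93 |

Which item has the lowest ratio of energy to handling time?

In descending order of E/h:
small beetles: 2.29/1.13 = 2.03 kJ/s
termites: 7.82/8.24 = 0.949 kJ/s
ants: 5.15/8.55 = 0.602 kJ/s
caterpillars: 0.645/8.93 = 0.0722 kJ/s

caterpillars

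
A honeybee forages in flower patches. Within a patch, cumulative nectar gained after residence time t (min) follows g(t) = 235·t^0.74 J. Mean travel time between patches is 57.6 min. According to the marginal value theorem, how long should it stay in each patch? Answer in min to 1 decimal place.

163.9 min

By the marginal value theorem, leave when the instantaneous gain rate g'(t) equals the habitat-wide average g(t)/(T + t).
g'(t) = 0.74·235·t^-0.26. Setting 0.74·235·t^-0.26 = 235·t^0.74/(57.6+t) gives 0.74(57.6+t) = t, so 0.26·t = 0.74×57.6.
t* = 0.74×57.6/0.26 = 163.9 min.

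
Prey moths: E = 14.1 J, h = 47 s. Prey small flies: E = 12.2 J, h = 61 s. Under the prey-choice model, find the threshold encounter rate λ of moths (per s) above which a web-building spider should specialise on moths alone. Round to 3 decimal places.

0.043 per s

Drop small flies once their profitability E₂/h₂ falls below the rate achievable on moths alone: E₂/h₂ = λE₁/(1 + λh₁).
Solve for λ: λE₁h₂ = E₂(1 + λh₁) → λ(E₁h₂ − E₂h₁) = E₂ → λ = E₂/(E₁h₂ − E₂h₁).
λ = 12.2/(14.1×61 − 12.2×47) = 12.2/286.7 = 0.04255 per s.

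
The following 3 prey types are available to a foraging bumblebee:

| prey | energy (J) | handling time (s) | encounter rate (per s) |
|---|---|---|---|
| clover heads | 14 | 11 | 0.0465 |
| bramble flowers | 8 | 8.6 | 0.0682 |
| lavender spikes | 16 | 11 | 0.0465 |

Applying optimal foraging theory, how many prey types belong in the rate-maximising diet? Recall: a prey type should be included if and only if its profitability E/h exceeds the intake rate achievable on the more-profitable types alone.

3

Profitabilities (E/h, J/s): lavender spikes 1.45, clover heads 1.27, bramble flowers 0.93. Add prey in this order while the next type's profitability exceeds the intake rate on those already taken.
Rate on top 1: 0.4922. clover heads: 1.27 > 0.4922 → include.
Rate on top 2: 0.6896. bramble flowers: 0.93 > 0.6896 → include.
Optimal diet: lavender spikes, clover heads, bramble flowers — 3 of 3 types.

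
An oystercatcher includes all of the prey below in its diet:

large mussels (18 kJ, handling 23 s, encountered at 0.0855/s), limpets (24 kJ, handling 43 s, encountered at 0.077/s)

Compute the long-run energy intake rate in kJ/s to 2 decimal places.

0.54 kJ/s

Energy encountered per unit search time: 0.0855×18 + 0.077×24 = 3.387 kJ/s.
Handling time per unit search time: 0.0855×23 + 0.077×43 = 5.277.
Rate = 3.387/(1 + 5.277) = 0.5395 kJ/s.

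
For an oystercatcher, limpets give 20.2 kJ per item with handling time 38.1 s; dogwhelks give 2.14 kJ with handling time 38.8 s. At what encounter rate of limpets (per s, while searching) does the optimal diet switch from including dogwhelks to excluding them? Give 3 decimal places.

0.003 per s

Drop dogwhelks once their profitability E₂/h₂ falls below the rate achievable on limpets alone: E₂/h₂ = λE₁/(1 + λh₁).
Solve for λ: λE₁h₂ = E₂(1 + λh₁) → λ(E₁h₂ − E₂h₁) = E₂ → λ = E₂/(E₁h₂ − E₂h₁).
λ = 2.14/(20.2×38.8 − 2.14×38.1) = 2.14/702.2 = 0.003047 per s.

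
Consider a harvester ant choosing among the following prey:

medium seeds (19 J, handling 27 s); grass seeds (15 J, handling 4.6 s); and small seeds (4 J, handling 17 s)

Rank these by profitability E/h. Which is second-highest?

In descending order of E/h:
grass seeds: 15/4.6 = 3.26 J/s
medium seeds: 19/27 = 0.704 J/s
small seeds: 4/17 = 0.235 J/s

medium seeds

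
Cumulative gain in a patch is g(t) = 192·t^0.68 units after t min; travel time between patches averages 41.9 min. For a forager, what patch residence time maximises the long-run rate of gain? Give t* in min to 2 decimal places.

Optimal t* satisfies g'(t*) = g(t*)/(T + t*).
g'(t) = 0.68·192·t^-0.32. Setting 0.68·192·t^-0.32 = 192·t^0.68/(41.9+t) gives 0.68(41.9+t) = t, so 0.32·t = 0.68×41.9.
t* = 0.68×41.9/0.32 = 89.04 min.

89.04 min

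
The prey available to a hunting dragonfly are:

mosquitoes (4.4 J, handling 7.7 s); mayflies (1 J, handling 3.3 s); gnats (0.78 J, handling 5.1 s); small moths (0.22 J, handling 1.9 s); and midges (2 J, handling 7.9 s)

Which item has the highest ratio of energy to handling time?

mosquitoes

In descending order of E/h:
mosquitoes: 4.4/7.7 = 0.571 J/s
mayflies: 1/3.3 = 0.303 J/s
midges: 2/7.9 = 0.253 J/s
gnats: 0.78/5.1 = 0.153 J/s
small moths: 0.22/1.9 = 0.116 J/s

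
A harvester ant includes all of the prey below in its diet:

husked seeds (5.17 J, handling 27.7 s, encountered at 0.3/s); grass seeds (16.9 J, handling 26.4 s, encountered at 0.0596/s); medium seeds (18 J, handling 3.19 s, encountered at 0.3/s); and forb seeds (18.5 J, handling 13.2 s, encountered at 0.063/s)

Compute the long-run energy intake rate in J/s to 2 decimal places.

R = Σλ_iE_i / (1 + Σλ_ih_i)
Numerator: 0.3×5.17 + 0.0596×16.9 + 0.3×18 + 0.063×18.5 = 9.124
Denominator: 1 + 0.3×27.7 + 0.0596×26.4 + 0.3×3.19 + 0.063×13.2 = 12.67
R = 9.124/12.67 = 0.72 J/s

0.72 J/s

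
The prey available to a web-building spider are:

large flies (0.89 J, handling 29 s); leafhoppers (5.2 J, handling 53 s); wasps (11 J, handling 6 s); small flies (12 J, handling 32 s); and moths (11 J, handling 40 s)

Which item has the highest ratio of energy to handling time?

Profitability E/h (J/s): large flies = 0.89/29 = 0.0307, leafhoppers = 5.2/53 = 0.0981, wasps = 11/6 = 1.83, small flies = 12/32 = 0.375, moths = 11/40 = 0.275.
Ranked: wasps > small flies > moths > leafhoppers > large flies.

wasps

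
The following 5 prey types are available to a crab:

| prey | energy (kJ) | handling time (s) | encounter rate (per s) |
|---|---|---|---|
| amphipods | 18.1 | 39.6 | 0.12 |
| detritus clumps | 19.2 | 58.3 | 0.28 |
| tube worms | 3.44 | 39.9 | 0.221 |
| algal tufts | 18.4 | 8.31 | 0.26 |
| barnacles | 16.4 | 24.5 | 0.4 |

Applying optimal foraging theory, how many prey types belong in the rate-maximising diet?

Profitabilities (E/h, kJ/s): algal tufts 2.21, barnacles 0.669, amphipods 0.457, detritus clumps 0.329, tube worms 0.0862. Add prey in this order while the next type's profitability exceeds the intake rate on those already taken.
Rate on top 1: 1.514. barnacles: 0.669 < 1.514 → exclude; stop.
Optimal diet: algal tufts — 1 of 5 types.

1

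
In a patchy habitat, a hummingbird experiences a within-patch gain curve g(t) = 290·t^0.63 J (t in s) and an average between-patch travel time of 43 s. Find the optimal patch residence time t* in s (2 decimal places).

73.22 s

Maximise g(t)/(T+t): set derivative to zero → g'(t)(T+t) = g(t).
g'(t) = 0.63·290·t^-0.37. Setting 0.63·290·t^-0.37 = 290·t^0.63/(43+t) gives 0.63(43+t) = t, so 0.37·t = 0.63×43.
t* = 0.63×43/0.37 = 73.22 s.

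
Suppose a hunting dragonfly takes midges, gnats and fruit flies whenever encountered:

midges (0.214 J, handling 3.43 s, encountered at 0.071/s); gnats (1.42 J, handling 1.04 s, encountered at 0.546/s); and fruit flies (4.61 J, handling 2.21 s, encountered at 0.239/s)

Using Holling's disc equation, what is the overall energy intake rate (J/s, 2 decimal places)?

0.81 J/s

R = Σλ_iE_i / (1 + Σλ_ih_i)
Numerator: 0.071×0.214 + 0.546×1.42 + 0.239×4.61 = 1.892
Denominator: 1 + 0.071×3.43 + 0.546×1.04 + 0.239×2.21 = 2.34
R = 1.892/2.34 = 0.8088 J/s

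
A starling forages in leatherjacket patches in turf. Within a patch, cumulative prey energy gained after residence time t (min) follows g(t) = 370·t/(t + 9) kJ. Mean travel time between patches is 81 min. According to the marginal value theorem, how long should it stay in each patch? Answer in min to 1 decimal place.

27.0 min

Maximise g(t)/(T+t): set derivative to zero → g'(t)(T+t) = g(t).
g'(t) = 370·9/(t + 9)². Setting 370·9/(t+9)² = 370t/[(t+9)(81+t)] gives 9(81+t) = t(t+9), so t² = 9×81 = 729.
t* = √729 = 27 min.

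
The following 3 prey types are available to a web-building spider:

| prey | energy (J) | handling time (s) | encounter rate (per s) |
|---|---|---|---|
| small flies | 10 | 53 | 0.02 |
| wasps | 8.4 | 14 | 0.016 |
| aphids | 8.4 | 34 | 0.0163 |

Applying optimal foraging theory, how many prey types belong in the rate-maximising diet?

3

Profitabilities (E/h, J/s): wasps 0.6, aphids 0.247, small flies 0.189. Add prey in this order while the next type's profitability exceeds the intake rate on those already taken.
Rate on top 1: 0.1098. aphids: 0.247 > 0.1098 → include.
Rate on top 2: 0.1526. small flies: 0.189 > 0.1526 → include.
Optimal diet: wasps, aphids, small flies — 3 of 3 types.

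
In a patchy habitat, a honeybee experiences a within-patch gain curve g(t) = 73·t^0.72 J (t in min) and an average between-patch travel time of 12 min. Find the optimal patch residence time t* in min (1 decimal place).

30.9 min

By the marginal value theorem, leave when the instantaneous gain rate g'(t) equals the habitat-wide average g(t)/(T + t).
g'(t) = 0.72·73·t^-0.28. Setting 0.72·73·t^-0.28 = 73·t^0.72/(12+t) gives 0.72(12+t) = t, so 0.28·t = 0.72×12.
t* = 0.72×12/0.28 = 30.86 min.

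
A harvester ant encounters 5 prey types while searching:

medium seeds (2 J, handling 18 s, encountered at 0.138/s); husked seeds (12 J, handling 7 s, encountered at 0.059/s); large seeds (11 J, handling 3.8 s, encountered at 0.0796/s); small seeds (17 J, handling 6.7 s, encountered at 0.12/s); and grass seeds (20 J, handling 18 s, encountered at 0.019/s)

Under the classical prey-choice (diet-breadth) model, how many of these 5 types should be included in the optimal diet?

3

E/h in descending order: large seeds 2.89, small seeds 2.54, husked seeds 1.71, grass seeds 1.11, medium seeds 0.111 J/s. The optimal diet is the largest prefix of this list for which every included type satisfies E_i/h_i > R on the types above it.
Rate on top 1: 0.6723. small seeds: 2.54 > 0.6723 → include.
Rate on top 2: 1.384. husked seeds: 1.71 > 1.384 → include.
Rate on top 3: 1.438. grass seeds: 1.11 < 1.438 → exclude; stop.
Optimal diet: large seeds, small seeds, husked seeds — 3 of 5 types.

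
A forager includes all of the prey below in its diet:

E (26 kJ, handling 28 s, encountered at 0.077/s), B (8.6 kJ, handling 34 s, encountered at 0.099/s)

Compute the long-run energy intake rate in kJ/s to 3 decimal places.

0.438 kJ/s

Energy encountered per unit search time: 0.077×26 + 0.099×8.6 = 2.853 kJ/s.
Handling time per unit search time: 0.077×28 + 0.099×34 = 5.522.
Rate = 2.853/(1 + 5.522) = 0.4375 kJ/s.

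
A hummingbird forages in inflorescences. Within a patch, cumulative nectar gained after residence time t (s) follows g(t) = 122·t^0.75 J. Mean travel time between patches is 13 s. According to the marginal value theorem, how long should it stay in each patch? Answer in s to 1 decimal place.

39.0 s

By the marginal value theorem, leave when the instantaneous gain rate g'(t) equals the habitat-wide average g(t)/(T + t).
g'(t) = 0.75·122·t^-0.25. Setting 0.75·122·t^-0.25 = 122·t^0.75/(13+t) gives 0.75(13+t) = t, so 0.25·t = 0.75×13.
t* = 0.75×13/0.25 = 39 s.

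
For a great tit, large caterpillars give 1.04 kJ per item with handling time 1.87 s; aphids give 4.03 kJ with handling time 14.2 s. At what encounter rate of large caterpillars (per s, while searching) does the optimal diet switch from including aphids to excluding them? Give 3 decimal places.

0.557 per s

Drop aphids once their profitability E₂/h₂ falls below the rate achievable on large caterpillars alone: E₂/h₂ = λE₁/(1 + λh₁).
Solve for λ: λE₁h₂ = E₂(1 + λh₁) → λ(E₁h₂ − E₂h₁) = E₂ → λ = E₂/(E₁h₂ − E₂h₁).
λ = 4.03/(1.04×14.2 − 4.03×1.87) = 4.03/7.232 = 0.5573 per s.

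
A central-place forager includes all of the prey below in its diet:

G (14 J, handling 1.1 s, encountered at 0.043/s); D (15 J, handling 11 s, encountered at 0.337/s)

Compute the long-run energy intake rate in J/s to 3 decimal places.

Energy encountered per unit search time: 0.043×14 + 0.337×15 = 5.657 J/s.
Handling time per unit search time: 0.043×1.1 + 0.337×11 = 3.754.
Rate = 5.657/(1 + 3.754) = 1.19 J/s.

1.190 J/s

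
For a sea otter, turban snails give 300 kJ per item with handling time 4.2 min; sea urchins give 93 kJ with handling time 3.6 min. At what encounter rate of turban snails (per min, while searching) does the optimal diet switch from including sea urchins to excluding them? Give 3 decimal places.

At the threshold, the rate on turban snails alone equals the profitability of sea urchins: λ·300/(1 + λ·4.2) = 93/3.6 = 25.83.
Rearranging, λ(300 − 25.83×4.2) = 25.83, so λ = 25.83/191.5 = 0.1349 per min.

0.135 per min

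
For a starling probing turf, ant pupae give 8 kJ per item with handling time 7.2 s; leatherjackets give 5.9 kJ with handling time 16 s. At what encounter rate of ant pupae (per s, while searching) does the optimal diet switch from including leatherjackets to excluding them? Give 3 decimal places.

0.069 per s

At the threshold, the rate on ant pupae alone equals the profitability of leatherjackets: λ·8/(1 + λ·7.2) = 5.9/16 = 0.3688.
Rearranging, λ(8 − 0.3688×7.2) = 0.3688, so λ = 0.3688/5.345 = 0.06899 per s.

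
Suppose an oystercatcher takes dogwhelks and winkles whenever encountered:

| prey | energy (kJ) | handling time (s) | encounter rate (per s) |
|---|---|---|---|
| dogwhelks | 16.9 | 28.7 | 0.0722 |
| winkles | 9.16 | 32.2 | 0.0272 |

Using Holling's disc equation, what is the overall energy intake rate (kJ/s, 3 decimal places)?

0.372 kJ/s

R = Σλ_iE_i / (1 + Σλ_ih_i)
Numerator: 0.0722×16.9 + 0.0272×9.16 = 1.469
Denominator: 1 + 0.0722×28.7 + 0.0272×32.2 = 3.948
R = 1.469/3.948 = 0.3722 kJ/s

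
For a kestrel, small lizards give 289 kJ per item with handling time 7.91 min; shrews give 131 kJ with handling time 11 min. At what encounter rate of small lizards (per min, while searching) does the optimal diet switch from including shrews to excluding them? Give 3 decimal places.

0.061 per min

At the threshold, the rate on small lizards alone equals the profitability of shrews: λ·289/(1 + λ·7.91) = 131/11 = 11.91.
Rearranging, λ(289 − 11.91×7.91) = 11.91, so λ = 11.91/194.8 = 0.06114 per min.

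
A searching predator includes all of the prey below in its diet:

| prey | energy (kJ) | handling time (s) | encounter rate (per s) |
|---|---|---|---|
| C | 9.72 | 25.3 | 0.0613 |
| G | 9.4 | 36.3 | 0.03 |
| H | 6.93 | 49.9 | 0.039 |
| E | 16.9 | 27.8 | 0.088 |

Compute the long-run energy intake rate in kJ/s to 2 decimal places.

0.33 kJ/s

Energy encountered per unit search time: 0.0613×9.72 + 0.03×9.4 + 0.039×6.93 + 0.088×16.9 = 2.635 kJ/s.
Handling time per unit search time: 0.0613×25.3 + 0.03×36.3 + 0.039×49.9 + 0.088×27.8 = 7.032.
Rate = 2.635/(1 + 7.032) = 0.3281 kJ/s.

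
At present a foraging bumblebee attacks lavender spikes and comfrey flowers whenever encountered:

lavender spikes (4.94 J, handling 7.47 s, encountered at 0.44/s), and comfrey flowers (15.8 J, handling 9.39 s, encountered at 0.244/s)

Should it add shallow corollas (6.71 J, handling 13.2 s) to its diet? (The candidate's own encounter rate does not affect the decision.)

On lavender spikes and comfrey flowers alone, R = ΣλE/(1+Σλh) = 6.029/6.578 = 0.9165 J/s.
shallow corollas: E/h = 6.71/13.2 = 0.5083 J/s.
0.5083 < 0.9165, so adding shallow corollas would lower the average — exclude it.

No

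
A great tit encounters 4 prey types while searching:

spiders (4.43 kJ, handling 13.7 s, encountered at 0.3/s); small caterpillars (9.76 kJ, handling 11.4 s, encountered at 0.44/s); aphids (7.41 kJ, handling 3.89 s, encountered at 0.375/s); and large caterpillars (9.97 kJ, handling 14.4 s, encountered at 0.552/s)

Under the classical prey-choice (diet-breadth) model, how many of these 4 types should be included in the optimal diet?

1

Profitabilities (E/h, kJ/s): aphids 1.9, small caterpillars 0.856, large caterpillars 0.692, spiders 0.323. Add prey in this order while the next type's profitability exceeds the intake rate on those already taken.
Rate on top 1: 1.13. small caterpillars: 0.856 < 1.13 → exclude; stop.
Optimal diet: aphids — 1 of 4 types.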